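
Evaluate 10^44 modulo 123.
37

Repeated squaring. Binary of 44 = 101100.
10^1 ≡ 10 (mod 123); 10^2 ≡ 100 (mod 123); 10^4 ≡ 37 (mod 123); 10^8 ≡ 16 (mod 123); 10^16 ≡ 10 (mod 123); 10^32 ≡ 100 (mod 123)
10^44 = 10^4 × 10^8 × 10^32 ≡ 37 (mod 123)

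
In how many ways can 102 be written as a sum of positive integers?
241265379

p(n) counts ways to write n as a sum of positive integers (order ignored).
Euler's pentagonal recurrence: p(k) = p(k-1) + p(k-2) - p(k-5) - p(k-7) + p(k-12) + p(k-15) - ... (offsets j(3j∓1)/2, signs ++--, p(0)=1, p(<0)=0).
DP table for k = 0..101: p(0)=1, p(1)=1, p(2)=2, p(3)=3, p(4)=5, p(5)=7, p(6)=11, p(7)=15, p(8)=22, p(9)=30, p(10)=42, p(11)=56, p(12)=77, p(13)=101, p(14)=135, p(15)=176, p(16)=231, p(17)=297, p(18)=385, p(19)=490, p(20)=627, p(21)=792, p(22)=1002, p(23)=1255, p(24)=1575, p(25)=1958, p(26)=2436, p(27)=3010, p(28)=3718, p(29)=4565, p(30)=5604, p(31)=6842, p(32)=8349, p(33)=10143, p(34)=12310, p(35)=14883, p(36)=17977, p(37)=21637, p(38)=26015, p(39)=31185, p(40)=37338, p(41)=44583, p(42)=53174, p(43)=63261, p(44)=75175, p(45)=89134, p(46)=105558, p(47)=124754, p(48)=147273, p(49)=173525, p(50)=204226, p(51)=239943, p(52)=281589, p(53)=329931, p(54)=386155, p(55)=451276, p(56)=526823, p(57)=614154, p(58)=715220, p(59)=831820, p(60)=966467, p(61)=1121505, p(62)=1300156, p(63)=1505499, p(64)=1741630, p(65)=2012558, p(66)=2323520, p(67)=2679689, p(68)=3087735, p(69)=3554345, p(70)=4087968, p(71)=4697205, p(72)=5392783, p(73)=6185689, p(74)=7089500, p(75)=8118264, p(76)=9289091, p(77)=10619863, p(78)=12132164, p(79)=13848650, p(80)=15796476, p(81)=18004327, p(82)=20506255, p(83)=23338469, p(84)=26543660, p(85)=30167357, p(86)=34262962, p(87)=38887673, p(88)=44108109, p(89)=49995925, p(90)=56634173, p(91)=64112359, p(92)=72533807, p(93)=82010177, p(94)=92669720, p(95)=104651419, p(96)=118114304, p(97)=133230930, p(98)=150198136, p(99)=169229875, p(100)=190569292, p(101)=214481126.
Final step: p(102) = p(101) + p(100) - p(97) - p(95) + p(90) + p(87) - p(80) - p(76) + p(67) + p(62) - p(51) - p(45) + p(32) + p(25) - p(10) - p(2)
= 214481126 + 190569292 - 133230930 - 104651419 + 56634173 + 38887673 - 15796476 - 9289091 + 2679689 + 1300156 - 239943 - 89134 + 8349 + 1958 - 42 - 2
= 241265379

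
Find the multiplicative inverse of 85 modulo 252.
169

gcd(85, 252) = 1, so the inverse exists.
Extended Euclidean algorithm on (252, 85):
252 = 2 × 85 + 82  ⟹  82 = (1)·252 + (-2)·85
85 = 1 × 82 + 3  ⟹  3 = (-1)·252 + (3)·85
82 = 27 × 3 + 1  ⟹  1 = (28)·252 + (-83)·85
So (-83)·85 ≡ 1 (mod 252), i.e. 85^(-1) ≡ -83 ≡ 169 (mod 252).
Check: 85 × 169 = 14365 ≡ 1 (mod 252)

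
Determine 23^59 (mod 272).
39

Repeated squaring. Binary of 59 = 111011.
23^1 ≡ 23 (mod 272); 23^2 ≡ 257 (mod 272); 23^4 ≡ 225 (mod 272); 23^8 ≡ 33 (mod 272); 23^16 ≡ 1 (mod 272); 23^32 ≡ 1 (mod 272)
23^59 = 23^1 × 23^2 × 23^8 × 23^16 × 23^32 ≡ 39 (mod 272)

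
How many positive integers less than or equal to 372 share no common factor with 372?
120

372 = 2^2 × 3 × 31
φ(n) = n × ∏(1 - 1/p) for each prime p dividing n
φ(372) = 372 × (1 - 1/2) × (1 - 1/3) × (1 - 1/31) = 120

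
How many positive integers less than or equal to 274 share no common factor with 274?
136

274 = 2 × 137
φ(n) = n × ∏(1 - 1/p) for each prime p dividing n
φ(274) = 274 × (1 - 1/2) × (1 - 1/137) = 136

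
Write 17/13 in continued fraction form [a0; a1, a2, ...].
[1; 3, 4]

Euclidean algorithm steps:
17 = 1 × 13 + 4
13 = 3 × 4 + 1
4 = 4 × 1 + 0
Continued fraction: [1; 3, 4]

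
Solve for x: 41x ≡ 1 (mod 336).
41

gcd(41, 336) = 1, so the inverse exists.
Extended Euclidean algorithm on (336, 41):
336 = 8 × 41 + 8  ⟹  8 = (1)·336 + (-8)·41
41 = 5 × 8 + 1  ⟹  1 = (-5)·336 + (41)·41
So (41)·41 ≡ 1 (mod 336), i.e. 41^(-1) ≡ 41 (mod 336).
Check: 41 × 41 = 1681 ≡ 1 (mod 336)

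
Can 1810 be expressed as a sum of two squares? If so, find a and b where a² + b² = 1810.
17² + 39² (a=17, b=39)

Factorization: 1810 = 2 × 5 × 181
By Fermat: n is sum of two squares iff every prime p ≡ 3 (mod 4) appears to even power.
All primes ≡ 3 (mod 4) appear to even power.
Search a = 0, 1, 2, … for 1810 - a² a perfect square: first hit at a = 17: 1810 - 289 = 1521 = 39².
1810 = 17² + 39² = 289 + 1521 ✓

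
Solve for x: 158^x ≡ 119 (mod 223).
168

Baby-step giant-step with step n = ⌈√223⌉ = 15.
Baby steps 158^j mod 223 (j:value) for j=0..14: 0:1, 1:158, 2:211, 3:111, 4:144, 5:6, 6:56, 7:151, 8:220, 9:195, 10:36, 11:113, 12:14, 13:205, 14:55.
Giant-step multiplier: 158^(-15) ≡ 158^(222-15) = 158^207 ≡ 191 (mod 223).
Giant steps γ_i = 119·191^i mod 223: γ_0=119, γ_1=206, γ_2=98, γ_3=209, γ_4=2, γ_5=159, γ_6=41, γ_7=26, γ_8=60, γ_9=87, γ_10=115, γ_11=111 (in table at j=3).
x = i·n + j = 11·15 + 3 = 168.
Check: 158^168 ≡ 119 (mod 223).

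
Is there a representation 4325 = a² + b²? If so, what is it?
10² + 65² (a=10, b=65)

Factorization: 4325 = 5^2 × 173
By Fermat: n is sum of two squares iff every prime p ≡ 3 (mod 4) appears to even power.
All primes ≡ 3 (mod 4) appear to even power.
Search a = 0, 1, 2, … for 4325 - a² a perfect square: first hit at a = 10: 4325 - 100 = 4225 = 65².
4325 = 10² + 65² = 100 + 4225 ✓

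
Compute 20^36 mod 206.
66

Repeated squaring. Binary of 36 = 100100.
20^1 ≡ 20 (mod 206); 20^2 ≡ 194 (mod 206); 20^4 ≡ 144 (mod 206); 20^8 ≡ 136 (mod 206); 20^16 ≡ 162 (mod 206); 20^32 ≡ 82 (mod 206)
20^36 = 20^4 × 20^32 ≡ 66 (mod 206)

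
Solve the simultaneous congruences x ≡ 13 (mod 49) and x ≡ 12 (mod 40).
1532

Using Chinese Remainder Theorem:
M = 49 × 40 = 1960
M1 = 40, M2 = 49
y1 = 40^(-1) mod 49 = 38
y2 = 49^(-1) mod 40 = 9
x = (13×40×38 + 12×49×9) mod 1960 = 1532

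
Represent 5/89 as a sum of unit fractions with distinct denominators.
1/18 + 1/1602

Greedy algorithm:
5/89: ceiling(89/5) = 18, use 1/18
1/1602: ceiling(1602/1) = 1602, use 1/1602
Result: 5/89 = 1/18 + 1/1602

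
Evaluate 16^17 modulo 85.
16

Repeated squaring. Binary of 17 = 10001.
16^1 ≡ 16 (mod 85); 16^2 ≡ 1 (mod 85); 16^4 ≡ 1 (mod 85); 16^8 ≡ 1 (mod 85); 16^16 ≡ 1 (mod 85)
16^17 = 16^1 × 16^16 ≡ 16 (mod 85)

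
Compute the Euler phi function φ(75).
40

75 = 3 × 5^2
φ(n) = n × ∏(1 - 1/p) for each prime p dividing n
φ(75) = 75 × (1 - 1/3) × (1 - 1/5) = 40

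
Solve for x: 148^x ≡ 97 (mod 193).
110

Baby-step giant-step with step n = ⌈√193⌉ = 14.
Baby steps 148^j mod 193 (j:value) for j=0..13: 0:1, 1:148, 2:95, 3:164, 4:147, 5:140, 6:69, 7:176, 8:186, 9:122, 10:107, 11:10, 12:129, 13:178.
Giant-step multiplier: 148^(-14) ≡ 148^(192-14) = 148^178 ≡ 191 (mod 193).
Giant steps γ_i = 97·191^i mod 193: γ_0=97, γ_1=192, γ_2=2, γ_3=189, γ_4=8, γ_5=177, γ_6=32, γ_7=129 (in table at j=12).
x = i·n + j = 7·14 + 12 = 110.
Check: 148^110 ≡ 97 (mod 193).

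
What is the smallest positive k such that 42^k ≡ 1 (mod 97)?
32

97 is prime, so ord(42) divides φ(97) = 96.
Divisors of 96: 1, 2, 3, 4, 6, 8, 12, 16, 24, 32, 48, 96.
Repeated squaring: 42^1 ≡ 42, 42^2 ≡ 18, 42^4 ≡ 33, 42^8 ≡ 22, 42^16 ≡ 96, 42^32 ≡ 1, 42^64 ≡ 1 (mod 97).
Test 42^d mod 97 for each divisor d in increasing order:
42^1 ≡ 42
42^2 ≡ 18
42^3 = 42^2·42^1 ≡ 77
42^4 ≡ 33
42^6 = 42^4·42^2 ≡ 12
42^8 ≡ 22
42^12 = 42^8·42^4 ≡ 47
42^16 ≡ 96
42^24 = 42^16·42^8 ≡ 75
42^32 ≡ 1  ← first divisor giving 1
The order is 32.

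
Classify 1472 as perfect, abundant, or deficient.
abundant

Proper divisors of 1472: sum = 1 + 2 + 4 + 8 + 16 + 23 + 32 + 46 + 64 + 92 + 184 + 368 + 736 = 1576
Since 1576 > 1472, 1472 is abundant.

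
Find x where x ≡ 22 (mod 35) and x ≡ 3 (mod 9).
57

Using Chinese Remainder Theorem:
M = 35 × 9 = 315
M1 = 9, M2 = 35
y1 = 9^(-1) mod 35 = 4
y2 = 35^(-1) mod 9 = 8
x = (22×9×4 + 3×35×8) mod 315 = 57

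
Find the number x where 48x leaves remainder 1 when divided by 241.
236

gcd(48, 241) = 1, so the inverse exists.
Extended Euclidean algorithm on (241, 48):
241 = 5 × 48 + 1  ⟹  1 = (1)·241 + (-5)·48
So (-5)·48 ≡ 1 (mod 241), i.e. 48^(-1) ≡ -5 ≡ 236 (mod 241).
Check: 48 × 236 = 11328 ≡ 1 (mod 241)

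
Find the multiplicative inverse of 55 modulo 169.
126

gcd(55, 169) = 1, so the inverse exists.
Extended Euclidean algorithm on (169, 55):
169 = 3 × 55 + 4  ⟹  4 = (1)·169 + (-3)·55
55 = 13 × 4 + 3  ⟹  3 = (-13)·169 + (40)·55
4 = 1 × 3 + 1  ⟹  1 = (14)·169 + (-43)·55
So (-43)·55 ≡ 1 (mod 169), i.e. 55^(-1) ≡ -43 ≡ 126 (mod 169).
Check: 55 × 126 = 6930 ≡ 1 (mod 169)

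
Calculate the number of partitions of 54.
386155

p(n) counts ways to write n as a sum of positive integers (order ignored).
Euler's pentagonal recurrence: p(k) = p(k-1) + p(k-2) - p(k-5) - p(k-7) + p(k-12) + p(k-15) - ... (offsets j(3j∓1)/2, signs ++--, p(0)=1, p(<0)=0).
DP table for k = 0..53: p(0)=1, p(1)=1, p(2)=2, p(3)=3, p(4)=5, p(5)=7, p(6)=11, p(7)=15, p(8)=22, p(9)=30, p(10)=42, p(11)=56, p(12)=77, p(13)=101, p(14)=135, p(15)=176, p(16)=231, p(17)=297, p(18)=385, p(19)=490, p(20)=627, p(21)=792, p(22)=1002, p(23)=1255, p(24)=1575, p(25)=1958, p(26)=2436, p(27)=3010, p(28)=3718, p(29)=4565, p(30)=5604, p(31)=6842, p(32)=8349, p(33)=10143, p(34)=12310, p(35)=14883, p(36)=17977, p(37)=21637, p(38)=26015, p(39)=31185, p(40)=37338, p(41)=44583, p(42)=53174, p(43)=63261, p(44)=75175, p(45)=89134, p(46)=105558, p(47)=124754, p(48)=147273, p(49)=173525, p(50)=204226, p(51)=239943, p(52)=281589, p(53)=329931.
Final step: p(54) = p(53) + p(52) - p(49) - p(47) + p(42) + p(39) - p(32) - p(28) + p(19) + p(14) - p(3)
= 329931 + 281589 - 173525 - 124754 + 53174 + 31185 - 8349 - 3718 + 490 + 135 - 3
= 386155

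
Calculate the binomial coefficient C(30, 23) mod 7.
4

Using Lucas' theorem:
Write n=30 and k=23 in base 7:
n in base 7: [4, 2]
k in base 7: [3, 2]
C(30,23) mod 7 = ∏ C(n_i, k_i) mod 7
Digit binomials (mod 7): C(4,3) = 4; C(2,2) = 1
Product: 4 × 1 = 4 ≡ 4 (mod 7)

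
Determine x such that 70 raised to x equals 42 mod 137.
115

Baby-step giant-step with step n = ⌈√137⌉ = 12.
Baby steps 70^j mod 137 (j:value) for j=0..11: 0:1, 1:70, 2:105, 3:89, 4:65, 5:29, 6:112, 7:31, 8:115, 9:104, 10:19, 11:97.
Giant-step multiplier: 70^(-12) ≡ 70^(136-12) = 70^124 ≡ 121 (mod 137).
Giant steps γ_i = 42·121^i mod 137: γ_0=42, γ_1=13, γ_2=66, γ_3=40, γ_4=45, γ_5=102, γ_6=12, γ_7=82, γ_8=58, γ_9=31 (in table at j=7).
x = i·n + j = 9·12 + 7 = 115.
Check: 70^115 ≡ 42 (mod 137).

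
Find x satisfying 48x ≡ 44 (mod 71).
x ≡ 66 (mod 71)

gcd(48, 71) = 1, which divides 44, so solutions exist.
Find 48^(-1) mod 71 by the extended Euclidean algorithm:
71 = 1 × 48 + 23  ⟹  23 = (1)·71 + (-1)·48
48 = 2 × 23 + 2  ⟹  2 = (-2)·71 + (3)·48
23 = 11 × 2 + 1  ⟹  1 = (23)·71 + (-34)·48
So (-34)·48 ≡ 1 (mod 71), i.e. 48^(-1) ≡ -34 ≡ 37 (mod 71).
x ≡ 37 × 44 = 1628 ≡ 66 (mod 71).
Check: 48 × 66 = 3168 ≡ 44 (mod 71).
Unique solution: x ≡ 66 (mod 71)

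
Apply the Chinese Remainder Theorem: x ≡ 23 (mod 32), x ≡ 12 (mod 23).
311

Using Chinese Remainder Theorem:
M = 32 × 23 = 736
M1 = 23, M2 = 32
y1 = 23^(-1) mod 32 = 7
y2 = 32^(-1) mod 23 = 18
x = (23×23×7 + 12×32×18) mod 736 = 311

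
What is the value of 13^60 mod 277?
256

Repeated squaring. Binary of 60 = 111100.
13^1 ≡ 13 (mod 277); 13^2 ≡ 169 (mod 277); 13^4 ≡ 30 (mod 277); 13^8 ≡ 69 (mod 277); 13^16 ≡ 52 (mod 277); 13^32 ≡ 211 (mod 277)
13^60 = 13^4 × 13^8 × 13^16 × 13^32 ≡ 256 (mod 277)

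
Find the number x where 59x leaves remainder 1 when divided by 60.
59

gcd(59, 60) = 1, so the inverse exists.
Extended Euclidean algorithm on (60, 59):
60 = 1 × 59 + 1  ⟹  1 = (1)·60 + (-1)·59
So (-1)·59 ≡ 1 (mod 60), i.e. 59^(-1) ≡ -1 ≡ 59 (mod 60).
Check: 59 × 59 = 3481 ≡ 1 (mod 60)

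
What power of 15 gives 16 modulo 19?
2

Baby-step giant-step with step n = ⌈√19⌉ = 5.
Baby steps 15^j mod 19 (j:value) for j=0..4: 0:1, 1:15, 2:16, 3:12, 4:9.
h = 16 is already in the table at j=2, so x = 2.
Check: 15^2 ≡ 16 (mod 19).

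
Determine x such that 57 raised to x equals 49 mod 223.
150

Baby-step giant-step with step n = ⌈√223⌉ = 15.
Baby steps 57^j mod 223 (j:value) for j=0..14: 0:1, 1:57, 2:127, 3:103, 4:73, 5:147, 6:128, 7:160, 8:200, 9:27, 10:201, 11:84, 12:105, 13:187, 14:178.
Giant-step multiplier: 57^(-15) ≡ 57^(222-15) = 57^207 ≡ 221 (mod 223).
Giant steps γ_i = 49·221^i mod 223: γ_0=49, γ_1=125, γ_2=196, γ_3=54, γ_4=115, γ_5=216, γ_6=14, γ_7=195, γ_8=56, γ_9=111, γ_10=1 (in table at j=0).
x = i·n + j = 10·15 + 0 = 150.
Check: 57^150 ≡ 49 (mod 223).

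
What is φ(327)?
216

327 = 3 × 109
φ(n) = n × ∏(1 - 1/p) for each prime p dividing n
φ(327) = 327 × (1 - 1/3) × (1 - 1/109) = 216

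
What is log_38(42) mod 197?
188

Baby-step giant-step with step n = ⌈√197⌉ = 15.
Baby steps 38^j mod 197 (j:value) for j=0..14: 0:1, 1:38, 2:65, 3:106, 4:88, 5:192, 6:7, 7:69, 8:61, 9:151, 10:25, 11:162, 12:49, 13:89, 14:33.
Giant-step multiplier: 38^(-15) ≡ 38^(196-15) = 38^181 ≡ 52 (mod 197).
Giant steps γ_i = 42·52^i mod 197: γ_0=42, γ_1=17, γ_2=96, γ_3=67, γ_4=135, γ_5=125, γ_6=196, γ_7=145, γ_8=54, γ_9=50, γ_10=39, γ_11=58, γ_12=61 (in table at j=8).
x = i·n + j = 12·15 + 8 = 188.
Check: 38^188 ≡ 42 (mod 197).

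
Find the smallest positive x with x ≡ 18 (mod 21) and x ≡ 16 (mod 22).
60

Using Chinese Remainder Theorem:
M = 21 × 22 = 462
M1 = 22, M2 = 21
y1 = 22^(-1) mod 21 = 1
y2 = 21^(-1) mod 22 = 21
x = (18×22×1 + 16×21×21) mod 462 = 60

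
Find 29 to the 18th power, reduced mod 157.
49

Repeated squaring. Binary of 18 = 10010.
29^1 ≡ 29 (mod 157); 29^2 ≡ 56 (mod 157); 29^4 ≡ 153 (mod 157); 29^8 ≡ 16 (mod 157); 29^16 ≡ 99 (mod 157)
29^18 = 29^2 × 29^16 ≡ 49 (mod 157)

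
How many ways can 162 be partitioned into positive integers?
129913904637

p(n) counts ways to write n as a sum of positive integers (order ignored).
Euler's pentagonal recurrence: p(k) = p(k-1) + p(k-2) - p(k-5) - p(k-7) + p(k-12) + p(k-15) - ... (offsets j(3j∓1)/2, signs ++--, p(0)=1, p(<0)=0).
DP table for k = 0..161: p(0)=1, p(1)=1, p(2)=2, p(3)=3, p(4)=5, p(5)=7, p(6)=11, p(7)=15, p(8)=22, p(9)=30, p(10)=42, p(11)=56, p(12)=77, p(13)=101, p(14)=135, p(15)=176, p(16)=231, p(17)=297, p(18)=385, p(19)=490, p(20)=627, p(21)=792, p(22)=1002, p(23)=1255, p(24)=1575, p(25)=1958, p(26)=2436, p(27)=3010, p(28)=3718, p(29)=4565, p(30)=5604, p(31)=6842, p(32)=8349, p(33)=10143, p(34)=12310, p(35)=14883, p(36)=17977, p(37)=21637, p(38)=26015, p(39)=31185, p(40)=37338, p(41)=44583, p(42)=53174, p(43)=63261, p(44)=75175, p(45)=89134, p(46)=105558, p(47)=124754, p(48)=147273, p(49)=173525, p(50)=204226, p(51)=239943, p(52)=281589, p(53)=329931, p(54)=386155, p(55)=451276, p(56)=526823, p(57)=614154, p(58)=715220, p(59)=831820, p(60)=966467, p(61)=1121505, p(62)=1300156, p(63)=1505499, p(64)=1741630, p(65)=2012558, p(66)=2323520, p(67)=2679689, p(68)=3087735, p(69)=3554345, p(70)=4087968, p(71)=4697205, p(72)=5392783, p(73)=6185689, p(74)=7089500, p(75)=8118264, p(76)=9289091, p(77)=10619863, p(78)=12132164, p(79)=13848650, p(80)=15796476, p(81)=18004327, p(82)=20506255, p(83)=23338469, p(84)=26543660, p(85)=30167357, p(86)=34262962, p(87)=38887673, p(88)=44108109, p(89)=49995925, p(90)=56634173, p(91)=64112359, p(92)=72533807, p(93)=82010177, p(94)=92669720, p(95)=104651419, p(96)=118114304, p(97)=133230930, p(98)=150198136, p(99)=169229875, p(100)=190569292, p(101)=214481126, p(102)=241265379, p(103)=271248950, p(104)=304801365, p(105)=342325709, p(106)=384276336, p(107)=431149389, p(108)=483502844, p(109)=541946240, p(110)=607163746, p(111)=679903203, p(112)=761002156, p(113)=851376628, p(114)=952050665, p(115)=1064144451, p(116)=1188908248, p(117)=1327710076, p(118)=1482074143, p(119)=1653668665, p(120)=1844349560, p(121)=2056148051, p(122)=2291320912, p(123)=2552338241, p(124)=2841940500, p(125)=3163127352, p(126)=3519222692, p(127)=3913864295, p(128)=4351078600, p(129)=4835271870, p(130)=5371315400, p(131)=5964539504, p(132)=6620830889, p(133)=7346629512, p(134)=8149040695, p(135)=9035836076, p(136)=10015581680, p(137)=11097645016, p(138)=12292341831, p(139)=13610949895, p(140)=15065878135, p(141)=16670689208, p(142)=18440293320, p(143)=20390982757, p(144)=22540654445, p(145)=24908858009, p(146)=27517052599, p(147)=30388671978, p(148)=33549419497, p(149)=37027355200, p(150)=40853235313, p(151)=45060624582, p(152)=49686288421, p(153)=54770336324, p(154)=60356673280, p(155)=66493182097, p(156)=73232243759, p(157)=80630964769, p(158)=88751778802, p(159)=97662728555, p(160)=107438159466, p(161)=118159068427.
Final step: p(162) = p(161) + p(160) - p(157) - p(155) + p(150) + p(147) - p(140) - p(136) + p(127) + p(122) - p(111) - p(105) + p(92) + p(85) - p(70) - p(62) + p(45) + p(36) - p(17) - p(7)
= 118159068427 + 107438159466 - 80630964769 - 66493182097 + 40853235313 + 30388671978 - 15065878135 - 10015581680 + 3913864295 + 2291320912 - 679903203 - 342325709 + 72533807 + 30167357 - 4087968 - 1300156 + 89134 + 17977 - 297 - 15
= 129913904637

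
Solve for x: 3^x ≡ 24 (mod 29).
24

Baby-step giant-step with step n = ⌈√29⌉ = 6.
Baby steps 3^j mod 29 (j:value) for j=0..5: 0:1, 1:3, 2:9, 3:27, 4:23, 5:11.
Giant-step multiplier: 3^(-6) ≡ 3^(28-6) = 3^22 ≡ 22 (mod 29).
Giant steps γ_i = 24·22^i mod 29: γ_0=24, γ_1=6, γ_2=16, γ_3=4, γ_4=1 (in table at j=0).
x = i·n + j = 4·6 + 0 = 24.
Check: 3^24 ≡ 24 (mod 29).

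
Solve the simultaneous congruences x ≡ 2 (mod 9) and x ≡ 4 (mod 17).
38

Using Chinese Remainder Theorem:
M = 9 × 17 = 153
M1 = 17, M2 = 9
y1 = 17^(-1) mod 9 = 8
y2 = 9^(-1) mod 17 = 2
x = (2×17×8 + 4×9×2) mod 153 = 38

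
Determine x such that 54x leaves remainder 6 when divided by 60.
x ≡ 9 (mod 10)

gcd(54, 60) = 6, which divides 6, so solutions exist.
Divide through by 6: 9x ≡ 1 (mod 10).
Find 9^(-1) mod 10 by the extended Euclidean algorithm:
10 = 1 × 9 + 1  ⟹  1 = (1)·10 + (-1)·9
So (-1)·9 ≡ 1 (mod 10), i.e. 9^(-1) ≡ -1 ≡ 9 (mod 10).
x ≡ 9 × 1 = 9 ≡ 9 (mod 10).
Check: 54 × 9 = 486 ≡ 6 (mod 60).
x ≡ 9 (mod 10), giving 6 solutions mod 60.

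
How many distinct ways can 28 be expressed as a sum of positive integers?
3718

p(n) counts ways to write n as a sum of positive integers (order ignored).
Euler's pentagonal recurrence: p(k) = p(k-1) + p(k-2) - p(k-5) - p(k-7) + p(k-12) + p(k-15) - ... (offsets j(3j∓1)/2, signs ++--, p(0)=1, p(<0)=0).
DP table for k = 0..27: p(0)=1, p(1)=1, p(2)=2, p(3)=3, p(4)=5, p(5)=7, p(6)=11, p(7)=15, p(8)=22, p(9)=30, p(10)=42, p(11)=56, p(12)=77, p(13)=101, p(14)=135, p(15)=176, p(16)=231, p(17)=297, p(18)=385, p(19)=490, p(20)=627, p(21)=792, p(22)=1002, p(23)=1255, p(24)=1575, p(25)=1958, p(26)=2436, p(27)=3010.
Final step: p(28) = p(27) + p(26) - p(23) - p(21) + p(16) + p(13) - p(6) - p(2)
= 3010 + 2436 - 1255 - 792 + 231 + 101 - 11 - 2
= 3718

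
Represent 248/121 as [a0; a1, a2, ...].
[2; 20, 6]

Euclidean algorithm steps:
248 = 2 × 121 + 6
121 = 20 × 6 + 1
6 = 6 × 1 + 0
Continued fraction: [2; 20, 6]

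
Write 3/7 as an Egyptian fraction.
1/3 + 1/11 + 1/231

Greedy algorithm:
3/7: ceiling(7/3) = 3, use 1/3
2/21: ceiling(21/2) = 11, use 1/11
1/231: ceiling(231/1) = 231, use 1/231
Result: 3/7 = 1/3 + 1/11 + 1/231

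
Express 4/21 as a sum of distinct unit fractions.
1/6 + 1/42

Greedy algorithm:
4/21: ceiling(21/4) = 6, use 1/6
1/42: ceiling(42/1) = 42, use 1/42
Result: 4/21 = 1/6 + 1/42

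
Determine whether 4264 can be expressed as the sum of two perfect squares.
30² + 58² (a=30, b=58)

Factorization: 4264 = 2^3 × 13 × 41
By Fermat: n is sum of two squares iff every prime p ≡ 3 (mod 4) appears to even power.
All primes ≡ 3 (mod 4) appear to even power.
Search a = 0, 1, 2, … for 4264 - a² a perfect square: first hit at a = 30: 4264 - 900 = 3364 = 58².
4264 = 30² + 58² = 900 + 3364 ✓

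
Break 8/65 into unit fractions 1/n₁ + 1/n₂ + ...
1/9 + 1/84 + 1/16380

Greedy algorithm:
8/65: ceiling(65/8) = 9, use 1/9
7/585: ceiling(585/7) = 84, use 1/84
1/16380: ceiling(16380/1) = 16380, use 1/16380
Result: 8/65 = 1/9 + 1/84 + 1/16380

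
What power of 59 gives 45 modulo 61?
34

Baby-step giant-step with step n = ⌈√61⌉ = 8.
Baby steps 59^j mod 61 (j:value) for j=0..7: 0:1, 1:59, 2:4, 3:53, 4:16, 5:29, 6:3, 7:55.
Giant-step multiplier: 59^(-8) ≡ 59^(60-8) = 59^52 ≡ 56 (mod 61).
Giant steps γ_i = 45·56^i mod 61: γ_0=45, γ_1=19, γ_2=27, γ_3=48, γ_4=4 (in table at j=2).
x = i·n + j = 4·8 + 2 = 34.
Check: 59^34 ≡ 45 (mod 61).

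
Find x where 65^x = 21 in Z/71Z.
61

Baby-step giant-step with step n = ⌈√71⌉ = 9.
Baby steps 65^j mod 71 (j:value) for j=0..8: 0:1, 1:65, 2:36, 3:68, 4:18, 5:34, 6:9, 7:17, 8:40.
Giant-step multiplier: 65^(-9) ≡ 65^(70-9) = 65^61 ≡ 21 (mod 71).
Giant steps γ_i = 21·21^i mod 71: γ_0=21, γ_1=15, γ_2=31, γ_3=12, γ_4=39, γ_5=38, γ_6=17 (in table at j=7).
x = i·n + j = 6·9 + 7 = 61.
Check: 65^61 ≡ 21 (mod 71).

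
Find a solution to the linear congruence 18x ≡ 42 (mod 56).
x ≡ 21 (mod 28)

gcd(18, 56) = 2, which divides 42, so solutions exist.
Divide through by 2: 9x ≡ 21 (mod 28).
Find 9^(-1) mod 28 by the extended Euclidean algorithm:
28 = 3 × 9 + 1  ⟹  1 = (1)·28 + (-3)·9
So (-3)·9 ≡ 1 (mod 28), i.e. 9^(-1) ≡ -3 ≡ 25 (mod 28).
x ≡ 25 × 21 = 525 ≡ 21 (mod 28).
Check: 18 × 21 = 378 ≡ 42 (mod 56).
x ≡ 21 (mod 28), giving 2 solutions mod 56.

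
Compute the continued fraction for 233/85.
[2; 1, 2, 1, 6, 3]

Euclidean algorithm steps:
233 = 2 × 85 + 63
85 = 1 × 63 + 22
63 = 2 × 22 + 19
22 = 1 × 19 + 3
19 = 6 × 3 + 1
3 = 3 × 1 + 0
Continued fraction: [2; 1, 2, 1, 6, 3]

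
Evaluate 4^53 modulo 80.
64

Repeated squaring. Binary of 53 = 110101.
4^1 ≡ 4 (mod 80); 4^2 ≡ 16 (mod 80); 4^4 ≡ 16 (mod 80); 4^8 ≡ 16 (mod 80); 4^16 ≡ 16 (mod 80); 4^32 ≡ 16 (mod 80)
4^53 = 4^1 × 4^4 × 4^16 × 4^32 ≡ 64 (mod 80)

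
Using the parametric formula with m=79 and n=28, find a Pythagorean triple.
(5457, 4424, 7025)

Euclid's formula: a = m² - n², b = 2mn, c = m² + n²
m = 79, n = 28
a = 79² - 28² = 6241 - 784 = 5457
b = 2 × 79 × 28 = 4424
c = 79² + 28² = 6241 + 784 = 7025
Verification: 5457² + 4424² = 29778849 + 19571776 = 49350625 = 7025² ✓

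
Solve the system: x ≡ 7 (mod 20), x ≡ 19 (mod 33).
547

Using Chinese Remainder Theorem:
M = 20 × 33 = 660
M1 = 33, M2 = 20
y1 = 33^(-1) mod 20 = 17
y2 = 20^(-1) mod 33 = 5
x = (7×33×17 + 19×20×5) mod 660 = 547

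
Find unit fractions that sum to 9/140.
1/16 + 1/560

Greedy algorithm:
9/140: ceiling(140/9) = 16, use 1/16
1/560: ceiling(560/1) = 560, use 1/560
Result: 9/140 = 1/16 + 1/560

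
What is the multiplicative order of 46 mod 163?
81

163 is prime, so ord(46) divides φ(163) = 162.
Divisors of 162: 1, 2, 3, 6, 9, 18, 27, 54, 81, 162.
Repeated squaring: 46^1 ≡ 46, 46^2 ≡ 160, 46^4 ≡ 9, 46^8 ≡ 81, 46^16 ≡ 41, 46^32 ≡ 51, 46^64 ≡ 156, 46^128 ≡ 49 (mod 163).
Test 46^d mod 163 for each divisor d in increasing order:
46^1 ≡ 46
46^2 ≡ 160
46^3 = 46^2·46^1 ≡ 25
46^6 = 46^4·46^2 ≡ 136
46^9 = 46^8·46^1 ≡ 140
46^18 = 46^16·46^2 ≡ 40
46^27 = 46^16·46^8·46^2·46^1 ≡ 58
46^54 = 46^32·46^16·46^4·46^2 ≡ 104
46^81 = 46^64·46^16·46^1 ≡ 1  ← first divisor giving 1
The order is 81.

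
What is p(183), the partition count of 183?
896684817527

p(n) counts ways to write n as a sum of positive integers (order ignored).
Euler's pentagonal recurrence: p(k) = p(k-1) + p(k-2) - p(k-5) - p(k-7) + p(k-12) + p(k-15) - ... (offsets j(3j∓1)/2, signs ++--, p(0)=1, p(<0)=0).
DP table for k = 0..182: p(0)=1, p(1)=1, p(2)=2, p(3)=3, p(4)=5, p(5)=7, p(6)=11, p(7)=15, p(8)=22, p(9)=30, p(10)=42, p(11)=56, p(12)=77, p(13)=101, p(14)=135, p(15)=176, p(16)=231, p(17)=297, p(18)=385, p(19)=490, p(20)=627, p(21)=792, p(22)=1002, p(23)=1255, p(24)=1575, p(25)=1958, p(26)=2436, p(27)=3010, p(28)=3718, p(29)=4565, p(30)=5604, p(31)=6842, p(32)=8349, p(33)=10143, p(34)=12310, p(35)=14883, p(36)=17977, p(37)=21637, p(38)=26015, p(39)=31185, p(40)=37338, p(41)=44583, p(42)=53174, p(43)=63261, p(44)=75175, p(45)=89134, p(46)=105558, p(47)=124754, p(48)=147273, p(49)=173525, p(50)=204226, p(51)=239943, p(52)=281589, p(53)=329931, p(54)=386155, p(55)=451276, p(56)=526823, p(57)=614154, p(58)=715220, p(59)=831820, p(60)=966467, p(61)=1121505, p(62)=1300156, p(63)=1505499, p(64)=1741630, p(65)=2012558, p(66)=2323520, p(67)=2679689, p(68)=3087735, p(69)=3554345, p(70)=4087968, p(71)=4697205, p(72)=5392783, p(73)=6185689, p(74)=7089500, p(75)=8118264, p(76)=9289091, p(77)=10619863, p(78)=12132164, p(79)=13848650, p(80)=15796476, p(81)=18004327, p(82)=20506255, p(83)=23338469, p(84)=26543660, p(85)=30167357, p(86)=34262962, p(87)=38887673, p(88)=44108109, p(89)=49995925, p(90)=56634173, p(91)=64112359, p(92)=72533807, p(93)=82010177, p(94)=92669720, p(95)=104651419, p(96)=118114304, p(97)=133230930, p(98)=150198136, p(99)=169229875, p(100)=190569292, p(101)=214481126, p(102)=241265379, p(103)=271248950, p(104)=304801365, p(105)=342325709, p(106)=384276336, p(107)=431149389, p(108)=483502844, p(109)=541946240, p(110)=607163746, p(111)=679903203, p(112)=761002156, p(113)=851376628, p(114)=952050665, p(115)=1064144451, p(116)=1188908248, p(117)=1327710076, p(118)=1482074143, p(119)=1653668665, p(120)=1844349560, p(121)=2056148051, p(122)=2291320912, p(123)=2552338241, p(124)=2841940500, p(125)=3163127352, p(126)=3519222692, p(127)=3913864295, p(128)=4351078600, p(129)=4835271870, p(130)=5371315400, p(131)=5964539504, p(132)=6620830889, p(133)=7346629512, p(134)=8149040695, p(135)=9035836076, p(136)=10015581680, p(137)=11097645016, p(138)=12292341831, p(139)=13610949895, p(140)=15065878135, p(141)=16670689208, p(142)=18440293320, p(143)=20390982757, p(144)=22540654445, p(145)=24908858009, p(146)=27517052599, p(147)=30388671978, p(148)=33549419497, p(149)=37027355200, p(150)=40853235313, p(151)=45060624582, p(152)=49686288421, p(153)=54770336324, p(154)=60356673280, p(155)=66493182097, p(156)=73232243759, p(157)=80630964769, p(158)=88751778802, p(159)=97662728555, p(160)=107438159466, p(161)=118159068427, p(162)=129913904637, p(163)=142798995930, p(164)=156919475295, p(165)=172389800255, p(166)=189334822579, p(167)=207890420102, p(168)=228204732751, p(169)=250438925115, p(170)=274768617130, p(171)=301384802048, p(172)=330495499613, p(173)=362326859895, p(174)=397125074750, p(175)=435157697830, p(176)=476715857290, p(177)=522115831195, p(178)=571701605655, p(179)=625846753120, p(180)=684957390936, p(181)=749474411781, p(182)=819876908323.
Final step: p(183) = p(182) + p(181) - p(178) - p(176) + p(171) + p(168) - p(161) - p(157) + p(148) + p(143) - p(132) - p(126) + p(113) + p(106) - p(91) - p(83) + p(66) + p(57) - p(38) - p(28) + p(7)
= 819876908323 + 749474411781 - 571701605655 - 476715857290 + 301384802048 + 228204732751 - 118159068427 - 80630964769 + 33549419497 + 20390982757 - 6620830889 - 3519222692 + 851376628 + 384276336 - 64112359 - 23338469 + 2323520 + 614154 - 26015 - 3718 + 15
= 896684817527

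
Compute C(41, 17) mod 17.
2

Using Lucas' theorem:
Write n=41 and k=17 in base 17:
n in base 17: [2, 7]
k in base 17: [1, 0]
C(41,17) mod 17 = ∏ C(n_i, k_i) mod 17
Digit binomials (mod 17): C(2,1) = 2; C(7,0) = 1
Product: 2 × 1 = 2 ≡ 2 (mod 17)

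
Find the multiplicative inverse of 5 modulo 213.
128

gcd(5, 213) = 1, so the inverse exists.
Extended Euclidean algorithm on (213, 5):
213 = 42 × 5 + 3  ⟹  3 = (1)·213 + (-42)·5
5 = 1 × 3 + 2  ⟹  2 = (-1)·213 + (43)·5
3 = 1 × 2 + 1  ⟹  1 = (2)·213 + (-85)·5
So (-85)·5 ≡ 1 (mod 213), i.e. 5^(-1) ≡ -85 ≡ 128 (mod 213).
Check: 5 × 128 = 640 ≡ 1 (mod 213)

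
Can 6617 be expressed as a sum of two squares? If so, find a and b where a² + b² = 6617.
29² + 76² (a=29, b=76)

Factorization: 6617 = 13 × 509
By Fermat: n is sum of two squares iff every prime p ≡ 3 (mod 4) appears to even power.
All primes ≡ 3 (mod 4) appear to even power.
Search a = 0, 1, 2, … for 6617 - a² a perfect square: first hit at a = 29: 6617 - 841 = 5776 = 76².
6617 = 29² + 76² = 841 + 5776 ✓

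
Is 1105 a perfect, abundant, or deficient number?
deficient

Proper divisors of 1105: sum = 1 + 5 + 13 + 17 + 65 + 85 + 221 = 407
Since 407 < 1105, 1105 is deficient.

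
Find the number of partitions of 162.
129913904637

p(n) counts ways to write n as a sum of positive integers (order ignored).
Euler's pentagonal recurrence: p(k) = p(k-1) + p(k-2) - p(k-5) - p(k-7) + p(k-12) + p(k-15) - ... (offsets j(3j∓1)/2, signs ++--, p(0)=1, p(<0)=0).
DP table for k = 0..161: p(0)=1, p(1)=1, p(2)=2, p(3)=3, p(4)=5, p(5)=7, p(6)=11, p(7)=15, p(8)=22, p(9)=30, p(10)=42, p(11)=56, p(12)=77, p(13)=101, p(14)=135, p(15)=176, p(16)=231, p(17)=297, p(18)=385, p(19)=490, p(20)=627, p(21)=792, p(22)=1002, p(23)=1255, p(24)=1575, p(25)=1958, p(26)=2436, p(27)=3010, p(28)=3718, p(29)=4565, p(30)=5604, p(31)=6842, p(32)=8349, p(33)=10143, p(34)=12310, p(35)=14883, p(36)=17977, p(37)=21637, p(38)=26015, p(39)=31185, p(40)=37338, p(41)=44583, p(42)=53174, p(43)=63261, p(44)=75175, p(45)=89134, p(46)=105558, p(47)=124754, p(48)=147273, p(49)=173525, p(50)=204226, p(51)=239943, p(52)=281589, p(53)=329931, p(54)=386155, p(55)=451276, p(56)=526823, p(57)=614154, p(58)=715220, p(59)=831820, p(60)=966467, p(61)=1121505, p(62)=1300156, p(63)=1505499, p(64)=1741630, p(65)=2012558, p(66)=2323520, p(67)=2679689, p(68)=3087735, p(69)=3554345, p(70)=4087968, p(71)=4697205, p(72)=5392783, p(73)=6185689, p(74)=7089500, p(75)=8118264, p(76)=9289091, p(77)=10619863, p(78)=12132164, p(79)=13848650, p(80)=15796476, p(81)=18004327, p(82)=20506255, p(83)=23338469, p(84)=26543660, p(85)=30167357, p(86)=34262962, p(87)=38887673, p(88)=44108109, p(89)=49995925, p(90)=56634173, p(91)=64112359, p(92)=72533807, p(93)=82010177, p(94)=92669720, p(95)=104651419, p(96)=118114304, p(97)=133230930, p(98)=150198136, p(99)=169229875, p(100)=190569292, p(101)=214481126, p(102)=241265379, p(103)=271248950, p(104)=304801365, p(105)=342325709, p(106)=384276336, p(107)=431149389, p(108)=483502844, p(109)=541946240, p(110)=607163746, p(111)=679903203, p(112)=761002156, p(113)=851376628, p(114)=952050665, p(115)=1064144451, p(116)=1188908248, p(117)=1327710076, p(118)=1482074143, p(119)=1653668665, p(120)=1844349560, p(121)=2056148051, p(122)=2291320912, p(123)=2552338241, p(124)=2841940500, p(125)=3163127352, p(126)=3519222692, p(127)=3913864295, p(128)=4351078600, p(129)=4835271870, p(130)=5371315400, p(131)=5964539504, p(132)=6620830889, p(133)=7346629512, p(134)=8149040695, p(135)=9035836076, p(136)=10015581680, p(137)=11097645016, p(138)=12292341831, p(139)=13610949895, p(140)=15065878135, p(141)=16670689208, p(142)=18440293320, p(143)=20390982757, p(144)=22540654445, p(145)=24908858009, p(146)=27517052599, p(147)=30388671978, p(148)=33549419497, p(149)=37027355200, p(150)=40853235313, p(151)=45060624582, p(152)=49686288421, p(153)=54770336324, p(154)=60356673280, p(155)=66493182097, p(156)=73232243759, p(157)=80630964769, p(158)=88751778802, p(159)=97662728555, p(160)=107438159466, p(161)=118159068427.
Final step: p(162) = p(161) + p(160) - p(157) - p(155) + p(150) + p(147) - p(140) - p(136) + p(127) + p(122) - p(111) - p(105) + p(92) + p(85) - p(70) - p(62) + p(45) + p(36) - p(17) - p(7)
= 118159068427 + 107438159466 - 80630964769 - 66493182097 + 40853235313 + 30388671978 - 15065878135 - 10015581680 + 3913864295 + 2291320912 - 679903203 - 342325709 + 72533807 + 30167357 - 4087968 - 1300156 + 89134 + 17977 - 297 - 15
= 129913904637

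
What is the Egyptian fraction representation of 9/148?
1/17 + 1/504 + 1/317016

Greedy algorithm:
9/148: ceiling(148/9) = 17, use 1/17
5/2516: ceiling(2516/5) = 504, use 1/504
1/317016: ceiling(317016/1) = 317016, use 1/317016
Result: 9/148 = 1/17 + 1/504 + 1/317016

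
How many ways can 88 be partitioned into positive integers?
44108109

p(n) counts ways to write n as a sum of positive integers (order ignored).
Euler's pentagonal recurrence: p(k) = p(k-1) + p(k-2) - p(k-5) - p(k-7) + p(k-12) + p(k-15) - ... (offsets j(3j∓1)/2, signs ++--, p(0)=1, p(<0)=0).
DP table for k = 0..87: p(0)=1, p(1)=1, p(2)=2, p(3)=3, p(4)=5, p(5)=7, p(6)=11, p(7)=15, p(8)=22, p(9)=30, p(10)=42, p(11)=56, p(12)=77, p(13)=101, p(14)=135, p(15)=176, p(16)=231, p(17)=297, p(18)=385, p(19)=490, p(20)=627, p(21)=792, p(22)=1002, p(23)=1255, p(24)=1575, p(25)=1958, p(26)=2436, p(27)=3010, p(28)=3718, p(29)=4565, p(30)=5604, p(31)=6842, p(32)=8349, p(33)=10143, p(34)=12310, p(35)=14883, p(36)=17977, p(37)=21637, p(38)=26015, p(39)=31185, p(40)=37338, p(41)=44583, p(42)=53174, p(43)=63261, p(44)=75175, p(45)=89134, p(46)=105558, p(47)=124754, p(48)=147273, p(49)=173525, p(50)=204226, p(51)=239943, p(52)=281589, p(53)=329931, p(54)=386155, p(55)=451276, p(56)=526823, p(57)=614154, p(58)=715220, p(59)=831820, p(60)=966467, p(61)=1121505, p(62)=1300156, p(63)=1505499, p(64)=1741630, p(65)=2012558, p(66)=2323520, p(67)=2679689, p(68)=3087735, p(69)=3554345, p(70)=4087968, p(71)=4697205, p(72)=5392783, p(73)=6185689, p(74)=7089500, p(75)=8118264, p(76)=9289091, p(77)=10619863, p(78)=12132164, p(79)=13848650, p(80)=15796476, p(81)=18004327, p(82)=20506255, p(83)=23338469, p(84)=26543660, p(85)=30167357, p(86)=34262962, p(87)=38887673.
Final step: p(88) = p(87) + p(86) - p(83) - p(81) + p(76) + p(73) - p(66) - p(62) + p(53) + p(48) - p(37) - p(31) + p(18) + p(11)
= 38887673 + 34262962 - 23338469 - 18004327 + 9289091 + 6185689 - 2323520 - 1300156 + 329931 + 147273 - 21637 - 6842 + 385 + 56
= 44108109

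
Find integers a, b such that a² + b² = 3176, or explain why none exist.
26² + 50² (a=26, b=50)

Factorization: 3176 = 2^3 × 397
By Fermat: n is sum of two squares iff every prime p ≡ 3 (mod 4) appears to even power.
All primes ≡ 3 (mod 4) appear to even power.
Search a = 0, 1, 2, … for 3176 - a² a perfect square: first hit at a = 26: 3176 - 676 = 2500 = 50².
3176 = 26² + 50² = 676 + 2500 ✓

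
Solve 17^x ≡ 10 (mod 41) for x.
16

Baby-step giant-step with step n = ⌈√41⌉ = 7.
Baby steps 17^j mod 41 (j:value) for j=0..6: 0:1, 1:17, 2:2, 3:34, 4:4, 5:27, 6:8.
Giant-step multiplier: 17^(-7) ≡ 17^(40-7) = 17^33 ≡ 19 (mod 41).
Giant steps γ_i = 10·19^i mod 41: γ_0=10, γ_1=26, γ_2=2 (in table at j=2).
x = i·n + j = 2·7 + 2 = 16.
Check: 17^16 ≡ 10 (mod 41).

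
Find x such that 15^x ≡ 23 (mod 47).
9

Baby-step giant-step with step n = ⌈√47⌉ = 7.
Baby steps 15^j mod 47 (j:value) for j=0..6: 0:1, 1:15, 2:37, 3:38, 4:6, 5:43, 6:34.
Giant-step multiplier: 15^(-7) ≡ 15^(46-7) = 15^39 ≡ 20 (mod 47).
Giant steps γ_i = 23·20^i mod 47: γ_0=23, γ_1=37 (in table at j=2).
x = i·n + j = 1·7 + 2 = 9.
Check: 15^9 ≡ 23 (mod 47).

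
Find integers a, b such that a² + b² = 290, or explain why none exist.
1² + 17² (a=1, b=17)

Factorization: 290 = 2 × 5 × 29
By Fermat: n is sum of two squares iff every prime p ≡ 3 (mod 4) appears to even power.
All primes ≡ 3 (mod 4) appear to even power.
Search a = 0, 1, 2, … for 290 - a² a perfect square: first hit at a = 1: 290 - 1 = 289 = 17².
290 = 1² + 17² = 1 + 289 ✓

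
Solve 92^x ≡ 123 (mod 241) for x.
124

Baby-step giant-step with step n = ⌈√241⌉ = 16.
Baby steps 92^j mod 241 (j:value) for j=0..15: 0:1, 1:92, 2:29, 3:17, 4:118, 5:11, 6:48, 7:78, 8:187, 9:93, 10:121, 11:46, 12:135, 13:129, 14:59, 15:126.
Giant-step multiplier: 92^(-16) ≡ 92^(240-16) = 92^224 ≡ 231 (mod 241).
Giant steps γ_i = 123·231^i mod 241: γ_0=123, γ_1=216, γ_2=9, γ_3=151, γ_4=177, γ_5=158, γ_6=107, γ_7=135 (in table at j=12).
x = i·n + j = 7·16 + 12 = 124.
Check: 92^124 ≡ 123 (mod 241).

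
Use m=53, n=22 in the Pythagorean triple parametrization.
(2325, 2332, 3293)

Euclid's formula: a = m² - n², b = 2mn, c = m² + n²
m = 53, n = 22
a = 53² - 22² = 2809 - 484 = 2325
b = 2 × 53 × 22 = 2332
c = 53² + 22² = 2809 + 484 = 3293
Verification: 2325² + 2332² = 5405625 + 5438224 = 10843849 = 3293² ✓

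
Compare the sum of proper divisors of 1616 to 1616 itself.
deficient

Proper divisors of 1616: sum = 1 + 2 + 4 + 8 + 16 + 101 + 202 + 404 + 808 = 1546
Since 1546 < 1616, 1616 is deficient.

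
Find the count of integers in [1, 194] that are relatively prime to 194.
96

194 = 2 × 97
φ(n) = n × ∏(1 - 1/p) for each prime p dividing n
φ(194) = 194 × (1 - 1/2) × (1 - 1/97) = 96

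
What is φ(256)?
128

256 = 2^8
φ(n) = n × ∏(1 - 1/p) for each prime p dividing n
φ(256) = 256 × (1 - 1/2) = 128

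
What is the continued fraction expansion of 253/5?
[50; 1, 1, 2]

Euclidean algorithm steps:
253 = 50 × 5 + 3
5 = 1 × 3 + 2
3 = 1 × 2 + 1
2 = 2 × 1 + 0
Continued fraction: [50; 1, 1, 2]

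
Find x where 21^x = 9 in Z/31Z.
28

Baby-step giant-step with step n = ⌈√31⌉ = 6.
Baby steps 21^j mod 31 (j:value) for j=0..5: 0:1, 1:21, 2:7, 3:23, 4:18, 5:6.
Giant-step multiplier: 21^(-6) ≡ 21^(30-6) = 21^24 ≡ 16 (mod 31).
Giant steps γ_i = 9·16^i mod 31: γ_0=9, γ_1=20, γ_2=10, γ_3=5, γ_4=18 (in table at j=4).
x = i·n + j = 4·6 + 4 = 28.
Check: 21^28 ≡ 9 (mod 31).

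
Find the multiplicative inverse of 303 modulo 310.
177

gcd(303, 310) = 1, so the inverse exists.
Extended Euclidean algorithm on (310, 303):
310 = 1 × 303 + 7  ⟹  7 = (1)·310 + (-1)·303
303 = 43 × 7 + 2  ⟹  2 = (-43)·310 + (44)·303
7 = 3 × 2 + 1  ⟹  1 = (130)·310 + (-133)·303
So (-133)·303 ≡ 1 (mod 310), i.e. 303^(-1) ≡ -133 ≡ 177 (mod 310).
Check: 303 × 177 = 53631 ≡ 1 (mod 310)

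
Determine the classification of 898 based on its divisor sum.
deficient

Proper divisors of 898: sum = 1 + 2 + 449 = 452
Since 452 < 898, 898 is deficient.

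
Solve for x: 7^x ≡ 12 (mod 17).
7

Baby-step giant-step with step n = ⌈√17⌉ = 5.
Baby steps 7^j mod 17 (j:value) for j=0..4: 0:1, 1:7, 2:15, 3:3, 4:4.
Giant-step multiplier: 7^(-5) ≡ 7^(16-5) = 7^11 ≡ 14 (mod 17).
Giant steps γ_i = 12·14^i mod 17: γ_0=12, γ_1=15 (in table at j=2).
x = i·n + j = 1·5 + 2 = 7.
Check: 7^7 ≡ 12 (mod 17).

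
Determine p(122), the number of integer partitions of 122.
2291320912

p(n) counts ways to write n as a sum of positive integers (order ignored).
Euler's pentagonal recurrence: p(k) = p(k-1) + p(k-2) - p(k-5) - p(k-7) + p(k-12) + p(k-15) - ... (offsets j(3j∓1)/2, signs ++--, p(0)=1, p(<0)=0).
DP table for k = 0..121: p(0)=1, p(1)=1, p(2)=2, p(3)=3, p(4)=5, p(5)=7, p(6)=11, p(7)=15, p(8)=22, p(9)=30, p(10)=42, p(11)=56, p(12)=77, p(13)=101, p(14)=135, p(15)=176, p(16)=231, p(17)=297, p(18)=385, p(19)=490, p(20)=627, p(21)=792, p(22)=1002, p(23)=1255, p(24)=1575, p(25)=1958, p(26)=2436, p(27)=3010, p(28)=3718, p(29)=4565, p(30)=5604, p(31)=6842, p(32)=8349, p(33)=10143, p(34)=12310, p(35)=14883, p(36)=17977, p(37)=21637, p(38)=26015, p(39)=31185, p(40)=37338, p(41)=44583, p(42)=53174, p(43)=63261, p(44)=75175, p(45)=89134, p(46)=105558, p(47)=124754, p(48)=147273, p(49)=173525, p(50)=204226, p(51)=239943, p(52)=281589, p(53)=329931, p(54)=386155, p(55)=451276, p(56)=526823, p(57)=614154, p(58)=715220, p(59)=831820, p(60)=966467, p(61)=1121505, p(62)=1300156, p(63)=1505499, p(64)=1741630, p(65)=2012558, p(66)=2323520, p(67)=2679689, p(68)=3087735, p(69)=3554345, p(70)=4087968, p(71)=4697205, p(72)=5392783, p(73)=6185689, p(74)=7089500, p(75)=8118264, p(76)=9289091, p(77)=10619863, p(78)=12132164, p(79)=13848650, p(80)=15796476, p(81)=18004327, p(82)=20506255, p(83)=23338469, p(84)=26543660, p(85)=30167357, p(86)=34262962, p(87)=38887673, p(88)=44108109, p(89)=49995925, p(90)=56634173, p(91)=64112359, p(92)=72533807, p(93)=82010177, p(94)=92669720, p(95)=104651419, p(96)=118114304, p(97)=133230930, p(98)=150198136, p(99)=169229875, p(100)=190569292, p(101)=214481126, p(102)=241265379, p(103)=271248950, p(104)=304801365, p(105)=342325709, p(106)=384276336, p(107)=431149389, p(108)=483502844, p(109)=541946240, p(110)=607163746, p(111)=679903203, p(112)=761002156, p(113)=851376628, p(114)=952050665, p(115)=1064144451, p(116)=1188908248, p(117)=1327710076, p(118)=1482074143, p(119)=1653668665, p(120)=1844349560, p(121)=2056148051.
Final step: p(122) = p(121) + p(120) - p(117) - p(115) + p(110) + p(107) - p(100) - p(96) + p(87) + p(82) - p(71) - p(65) + p(52) + p(45) - p(30) - p(22) + p(5)
= 2056148051 + 1844349560 - 1327710076 - 1064144451 + 607163746 + 431149389 - 190569292 - 118114304 + 38887673 + 20506255 - 4697205 - 2012558 + 281589 + 89134 - 5604 - 1002 + 7
= 2291320912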